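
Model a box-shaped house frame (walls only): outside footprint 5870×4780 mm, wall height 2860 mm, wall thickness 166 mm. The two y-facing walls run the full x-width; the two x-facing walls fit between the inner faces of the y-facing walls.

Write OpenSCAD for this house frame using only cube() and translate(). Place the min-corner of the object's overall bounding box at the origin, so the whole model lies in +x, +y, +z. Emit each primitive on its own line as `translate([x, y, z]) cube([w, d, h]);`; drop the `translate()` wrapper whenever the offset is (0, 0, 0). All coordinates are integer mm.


cube([5870, 166, 2860]);
translate([0, 4614, 0]) cube([5870, 166, 2860]);
translate([0, 166, 0]) cube([166, 4448, 2860]);
translate([5704, 166, 0]) cube([166, 4448, 2860]);


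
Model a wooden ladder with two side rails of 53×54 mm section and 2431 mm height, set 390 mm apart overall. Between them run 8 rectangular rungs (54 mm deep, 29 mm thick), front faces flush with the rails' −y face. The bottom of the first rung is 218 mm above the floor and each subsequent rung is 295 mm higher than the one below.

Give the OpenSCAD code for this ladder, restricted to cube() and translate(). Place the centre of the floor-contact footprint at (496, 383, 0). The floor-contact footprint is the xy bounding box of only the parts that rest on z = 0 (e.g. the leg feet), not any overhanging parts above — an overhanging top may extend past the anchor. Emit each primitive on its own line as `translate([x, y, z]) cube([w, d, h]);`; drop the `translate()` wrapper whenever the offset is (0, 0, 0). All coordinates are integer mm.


translate([301, 356, 0]) cube([53, 54, 2431]);
translate([638, 356, 0]) cube([53, 54, 2431]);
translate([354, 356, 218]) cube([284, 54, 29]);
translate([354, 356, 513]) cube([284, 54, 29]);
translate([354, 356, 808]) cube([284, 54, 29]);
translate([354, 356, 1103]) cube([284, 54, 29]);
translate([354, 356, 1398]) cube([284, 54, 29]);
translate([354, 356, 1693]) cube([284, 54, 29]);
translate([354, 356, 1988]) cube([284, 54, 29]);
translate([354, 356, 2283]) cube([284, 54, 29]);


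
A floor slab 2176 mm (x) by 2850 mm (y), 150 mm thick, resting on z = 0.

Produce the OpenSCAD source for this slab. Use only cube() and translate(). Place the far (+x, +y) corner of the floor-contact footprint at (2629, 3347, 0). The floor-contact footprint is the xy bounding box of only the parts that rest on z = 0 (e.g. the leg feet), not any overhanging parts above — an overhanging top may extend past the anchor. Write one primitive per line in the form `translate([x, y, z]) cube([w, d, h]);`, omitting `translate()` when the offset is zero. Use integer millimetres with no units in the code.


translate([453, 497, 0]) cube([2176, 2850, 150]);


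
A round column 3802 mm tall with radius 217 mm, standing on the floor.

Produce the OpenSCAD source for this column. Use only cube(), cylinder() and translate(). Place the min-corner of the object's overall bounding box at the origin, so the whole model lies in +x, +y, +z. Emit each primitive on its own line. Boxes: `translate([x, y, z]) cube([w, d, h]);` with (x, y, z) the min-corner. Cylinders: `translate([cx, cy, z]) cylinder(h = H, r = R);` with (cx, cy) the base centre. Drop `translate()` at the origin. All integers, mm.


translate([217, 217, 0]) cylinder(h = 3802, r = 217);


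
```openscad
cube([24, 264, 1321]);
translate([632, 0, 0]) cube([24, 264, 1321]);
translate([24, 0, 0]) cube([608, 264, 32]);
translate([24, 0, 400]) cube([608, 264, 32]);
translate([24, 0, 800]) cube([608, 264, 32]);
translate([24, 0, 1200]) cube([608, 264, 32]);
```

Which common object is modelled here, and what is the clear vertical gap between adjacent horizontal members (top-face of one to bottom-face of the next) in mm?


A bookshelf. The clear shelf gap is 368 mm.

Two tall side panels with 4 horizontal boards between them — a bookshelf. The first two shelf undersides are at z = 0 and z = 400; with shelf thickness 32, the clear gap is 400 − 0 − 32 = 368 mm.


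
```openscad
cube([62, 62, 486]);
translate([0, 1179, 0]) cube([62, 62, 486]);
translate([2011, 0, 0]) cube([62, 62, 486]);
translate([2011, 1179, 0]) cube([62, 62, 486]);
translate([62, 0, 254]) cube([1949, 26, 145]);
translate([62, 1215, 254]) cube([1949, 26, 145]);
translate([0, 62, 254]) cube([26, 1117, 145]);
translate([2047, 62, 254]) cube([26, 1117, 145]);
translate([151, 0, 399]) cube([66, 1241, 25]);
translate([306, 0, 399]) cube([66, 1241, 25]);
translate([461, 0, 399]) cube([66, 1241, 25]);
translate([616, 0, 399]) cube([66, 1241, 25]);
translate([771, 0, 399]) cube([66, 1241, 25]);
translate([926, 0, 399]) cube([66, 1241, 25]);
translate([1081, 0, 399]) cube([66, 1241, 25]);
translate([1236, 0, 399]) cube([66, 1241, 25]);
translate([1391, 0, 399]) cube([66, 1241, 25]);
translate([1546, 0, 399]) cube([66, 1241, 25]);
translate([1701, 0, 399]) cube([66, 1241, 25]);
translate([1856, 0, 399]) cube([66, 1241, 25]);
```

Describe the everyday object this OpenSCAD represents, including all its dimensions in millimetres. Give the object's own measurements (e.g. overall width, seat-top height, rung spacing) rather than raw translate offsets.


A bed frame 2073 mm long (x) by 1241 mm wide (y). Four 62×62 mm corner posts, 486 mm tall, at the corners of the footprint. Four rails of 26 mm thickness and 145 mm height run between adjacent posts with their undersides at z = 254 mm, their outer faces flush with the outside of the frame (the two x-running rails run between the posts' inner faces; the two y-running rails run between the posts' inner faces). 12 slats, each 66 mm wide (x) and 25 mm thick, lie across the top of the two x-running rails, running the full 1241 mm width of the frame in y; along x they sit between the end posts with a 89 mm gap after the −x posts and between neighbouring slats and before the +x posts.


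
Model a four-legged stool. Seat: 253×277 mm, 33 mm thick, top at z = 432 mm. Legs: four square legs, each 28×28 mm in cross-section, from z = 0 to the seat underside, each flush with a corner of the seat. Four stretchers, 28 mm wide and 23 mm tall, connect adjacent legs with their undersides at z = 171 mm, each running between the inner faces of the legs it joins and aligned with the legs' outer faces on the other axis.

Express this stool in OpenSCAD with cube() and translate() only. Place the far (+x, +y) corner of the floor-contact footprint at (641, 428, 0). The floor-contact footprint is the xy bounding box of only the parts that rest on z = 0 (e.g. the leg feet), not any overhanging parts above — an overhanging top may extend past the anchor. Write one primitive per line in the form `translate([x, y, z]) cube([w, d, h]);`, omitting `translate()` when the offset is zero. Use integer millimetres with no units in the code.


translate([388, 151, 399]) cube([253, 277, 33]);
translate([388, 151, 0]) cube([28, 28, 399]);
translate([613, 151, 0]) cube([28, 28, 399]);
translate([388, 400, 0]) cube([28, 28, 399]);
translate([613, 400, 0]) cube([28, 28, 399]);
translate([416, 151, 171]) cube([197, 28, 23]);
translate([416, 400, 171]) cube([197, 28, 23]);
translate([388, 179, 171]) cube([28, 221, 23]);
translate([613, 179, 171]) cube([28, 221, 23]);


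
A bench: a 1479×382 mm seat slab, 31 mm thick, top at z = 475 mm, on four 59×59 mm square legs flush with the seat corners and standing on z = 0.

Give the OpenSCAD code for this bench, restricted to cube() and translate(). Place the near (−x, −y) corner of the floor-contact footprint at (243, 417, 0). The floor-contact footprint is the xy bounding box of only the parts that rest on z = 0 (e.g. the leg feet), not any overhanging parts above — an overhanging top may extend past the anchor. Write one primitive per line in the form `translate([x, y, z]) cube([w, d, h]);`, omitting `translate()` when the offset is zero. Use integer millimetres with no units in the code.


translate([243, 417, 444]) cube([1479, 382, 31]);
translate([243, 417, 0]) cube([59, 59, 444]);
translate([243, 740, 0]) cube([59, 59, 444]);
translate([1663, 417, 0]) cube([59, 59, 444]);
translate([1663, 740, 0]) cube([59, 59, 444]);


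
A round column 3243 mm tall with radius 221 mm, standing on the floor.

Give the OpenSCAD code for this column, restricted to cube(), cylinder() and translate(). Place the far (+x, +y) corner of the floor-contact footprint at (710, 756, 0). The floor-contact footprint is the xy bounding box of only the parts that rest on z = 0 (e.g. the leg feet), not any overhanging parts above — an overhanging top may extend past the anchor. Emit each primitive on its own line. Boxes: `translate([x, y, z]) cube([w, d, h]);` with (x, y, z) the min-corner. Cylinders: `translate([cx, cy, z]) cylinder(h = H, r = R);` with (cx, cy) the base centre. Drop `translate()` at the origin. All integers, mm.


translate([489, 535, 0]) cylinder(h = 3243, r = 221);


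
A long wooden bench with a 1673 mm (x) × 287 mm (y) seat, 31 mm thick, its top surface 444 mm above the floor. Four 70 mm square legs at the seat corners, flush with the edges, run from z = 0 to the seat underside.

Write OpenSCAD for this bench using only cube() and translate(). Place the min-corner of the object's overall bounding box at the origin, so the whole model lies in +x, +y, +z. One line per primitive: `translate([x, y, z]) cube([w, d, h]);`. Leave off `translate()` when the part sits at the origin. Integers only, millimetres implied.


translate([0, 0, 413]) cube([1673, 287, 31]);
cube([70, 70, 413]);
translate([0, 217, 0]) cube([70, 70, 413]);
translate([1603, 0, 0]) cube([70, 70, 413]);
translate([1603, 217, 0]) cube([70, 70, 413]);


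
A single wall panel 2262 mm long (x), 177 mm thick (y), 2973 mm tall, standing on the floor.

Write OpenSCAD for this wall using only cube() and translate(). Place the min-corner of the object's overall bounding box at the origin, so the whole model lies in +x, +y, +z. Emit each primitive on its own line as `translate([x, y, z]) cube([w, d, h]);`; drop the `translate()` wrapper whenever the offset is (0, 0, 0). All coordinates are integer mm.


cube([2262, 177, 2973]);


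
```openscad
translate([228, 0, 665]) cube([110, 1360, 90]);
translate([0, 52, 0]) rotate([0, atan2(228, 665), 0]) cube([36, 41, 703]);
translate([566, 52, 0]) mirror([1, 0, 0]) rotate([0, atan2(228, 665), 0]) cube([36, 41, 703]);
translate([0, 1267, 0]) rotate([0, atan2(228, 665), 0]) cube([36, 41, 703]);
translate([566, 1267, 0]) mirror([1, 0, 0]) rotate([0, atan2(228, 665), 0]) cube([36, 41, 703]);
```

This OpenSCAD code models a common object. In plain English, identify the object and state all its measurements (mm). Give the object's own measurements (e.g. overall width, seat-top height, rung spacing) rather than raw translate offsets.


A sawhorse. A 110×1360×90 mm beam (x, y, z) sits on two A-frame leg pairs. Each pair is two raked legs of 36×41 mm section (41 mm along y) splaying symmetrically in x. Each leg rises 665 mm vertically over 228 mm of horizontal reach and is 703 mm long along its own axis. Every leg's outer bottom edge rests on the floor and its outer top edge meets a bottom edge of the beam — the left legs (tilting toward +x) meet the beam's −x bottom edge, the right legs (their mirror images, tilting toward −x) meet its +x bottom edge — so the leg tops tuck under the beam, the beam's underside is 665 mm above the floor, and the feet are 566 mm apart outside-to-outside with the beam centred between them. The two leg pairs are set in 52 mm from either end of the beam.


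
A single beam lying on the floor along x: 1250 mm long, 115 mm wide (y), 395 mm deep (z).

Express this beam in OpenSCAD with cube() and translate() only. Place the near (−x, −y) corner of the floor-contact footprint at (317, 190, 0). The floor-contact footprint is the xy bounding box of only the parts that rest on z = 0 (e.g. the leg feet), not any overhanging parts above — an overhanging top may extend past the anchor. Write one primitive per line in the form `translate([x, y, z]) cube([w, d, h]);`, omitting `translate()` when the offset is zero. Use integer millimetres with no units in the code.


translate([317, 190, 0]) cube([1250, 115, 395]);


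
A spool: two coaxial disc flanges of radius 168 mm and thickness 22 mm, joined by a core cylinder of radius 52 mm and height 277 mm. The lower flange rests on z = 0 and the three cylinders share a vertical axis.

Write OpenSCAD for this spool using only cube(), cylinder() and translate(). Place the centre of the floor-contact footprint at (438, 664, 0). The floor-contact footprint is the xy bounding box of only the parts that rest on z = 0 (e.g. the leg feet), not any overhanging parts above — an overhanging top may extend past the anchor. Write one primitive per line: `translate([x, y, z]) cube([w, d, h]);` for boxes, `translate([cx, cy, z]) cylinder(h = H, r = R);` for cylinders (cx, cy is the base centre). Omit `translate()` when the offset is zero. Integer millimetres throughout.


translate([438, 664, 0]) cylinder(h = 22, r = 168);
translate([438, 664, 22]) cylinder(h = 277, r = 52);
translate([438, 664, 299]) cylinder(h = 22, r = 168);


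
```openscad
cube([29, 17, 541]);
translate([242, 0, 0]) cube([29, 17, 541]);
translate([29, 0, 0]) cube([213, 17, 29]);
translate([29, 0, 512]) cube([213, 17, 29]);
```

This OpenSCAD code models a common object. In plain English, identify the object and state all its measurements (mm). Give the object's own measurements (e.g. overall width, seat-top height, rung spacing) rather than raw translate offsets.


A rectangular picture frame lying in the x–z plane (depth along y). The opening is 213 mm wide (x) by 483 mm tall (z), surrounded by a border 29 mm wide on all four sides. The frame is 17 mm deep and is made of two full-height vertical stiles with two horizontal rails fitted between them.


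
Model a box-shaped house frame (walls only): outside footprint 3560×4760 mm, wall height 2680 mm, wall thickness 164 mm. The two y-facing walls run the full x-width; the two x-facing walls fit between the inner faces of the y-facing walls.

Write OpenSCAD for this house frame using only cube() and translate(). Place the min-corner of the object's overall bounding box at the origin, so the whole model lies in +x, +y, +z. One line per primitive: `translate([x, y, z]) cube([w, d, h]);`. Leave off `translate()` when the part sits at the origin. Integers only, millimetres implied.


cube([3560, 164, 2680]);
translate([0, 4596, 0]) cube([3560, 164, 2680]);
translate([0, 164, 0]) cube([164, 4432, 2680]);
translate([3396, 164, 0]) cube([164, 4432, 2680]);


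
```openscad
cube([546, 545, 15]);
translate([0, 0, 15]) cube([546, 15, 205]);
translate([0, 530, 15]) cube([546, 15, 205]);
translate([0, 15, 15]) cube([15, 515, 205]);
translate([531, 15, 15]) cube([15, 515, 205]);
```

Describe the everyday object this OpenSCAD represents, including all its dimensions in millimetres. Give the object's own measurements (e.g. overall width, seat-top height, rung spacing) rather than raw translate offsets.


An open-topped rectangular box: outside dimensions 546×545×220 mm, with a uniform wall and base thickness of 15 mm. The base is a full 546×545 slab on the floor; four walls sit on top of the base. The front and back walls (the −y and +y sides) span the full width; the two side walls fit between them.


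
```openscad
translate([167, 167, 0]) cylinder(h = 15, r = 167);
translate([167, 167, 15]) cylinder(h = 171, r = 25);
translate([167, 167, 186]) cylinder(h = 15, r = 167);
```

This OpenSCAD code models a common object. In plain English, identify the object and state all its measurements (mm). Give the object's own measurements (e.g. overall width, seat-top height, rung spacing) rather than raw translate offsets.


A spool: two coaxial disc flanges of radius 167 mm and thickness 15 mm, joined by a core cylinder of radius 25 mm and height 171 mm. The lower flange rests on z = 0 and the three cylinders share a vertical axis.


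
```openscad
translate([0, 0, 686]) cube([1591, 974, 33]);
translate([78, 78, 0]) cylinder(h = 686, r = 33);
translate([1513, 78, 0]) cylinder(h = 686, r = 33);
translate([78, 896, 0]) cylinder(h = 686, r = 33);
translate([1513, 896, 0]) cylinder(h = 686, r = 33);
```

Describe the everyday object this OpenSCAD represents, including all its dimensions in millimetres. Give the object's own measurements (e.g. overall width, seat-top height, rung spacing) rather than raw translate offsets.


A table: top 1591 mm (x) × 974 mm (y), 33 mm thick, upper face at z = 719 mm, on four round legs of 66 mm diameter, each leg's bounding box inset 45 mm from the nearest pair of top edges from z = 0 to the bottom of the top.


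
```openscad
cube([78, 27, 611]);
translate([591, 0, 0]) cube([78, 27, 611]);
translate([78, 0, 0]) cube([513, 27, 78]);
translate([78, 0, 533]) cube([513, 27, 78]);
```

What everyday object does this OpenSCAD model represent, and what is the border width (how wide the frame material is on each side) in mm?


A picture frame. The border width is 78 mm.

Four thin pieces enclosing a rectangular opening — a picture frame. The two full-height stiles are 611 mm tall; the top rail sits at z = 533 and is 78 mm tall, so the border above the opening is 611 − 533 = 78 mm, matching the stile x-width.


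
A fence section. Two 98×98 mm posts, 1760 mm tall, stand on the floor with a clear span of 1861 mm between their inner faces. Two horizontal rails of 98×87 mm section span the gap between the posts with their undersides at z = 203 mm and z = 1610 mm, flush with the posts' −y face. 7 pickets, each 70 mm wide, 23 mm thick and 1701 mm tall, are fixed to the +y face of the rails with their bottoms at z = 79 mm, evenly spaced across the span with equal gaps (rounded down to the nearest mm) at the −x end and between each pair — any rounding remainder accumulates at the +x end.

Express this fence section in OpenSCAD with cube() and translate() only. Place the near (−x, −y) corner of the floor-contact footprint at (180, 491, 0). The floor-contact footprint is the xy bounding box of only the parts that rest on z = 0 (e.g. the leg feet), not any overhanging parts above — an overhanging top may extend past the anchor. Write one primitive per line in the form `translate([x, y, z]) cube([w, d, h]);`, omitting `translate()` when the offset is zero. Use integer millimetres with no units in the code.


translate([180, 491, 0]) cube([98, 98, 1760]);
translate([2139, 491, 0]) cube([98, 98, 1760]);
translate([278, 491, 203]) cube([1861, 98, 87]);
translate([278, 491, 1610]) cube([1861, 98, 87]);
translate([449, 589, 79]) cube([70, 23, 1701]);
translate([690, 589, 79]) cube([70, 23, 1701]);
translate([931, 589, 79]) cube([70, 23, 1701]);
translate([1172, 589, 79]) cube([70, 23, 1701]);
translate([1413, 589, 79]) cube([70, 23, 1701]);
translate([1654, 589, 79]) cube([70, 23, 1701]);
translate([1895, 589, 79]) cube([70, 23, 1701]);


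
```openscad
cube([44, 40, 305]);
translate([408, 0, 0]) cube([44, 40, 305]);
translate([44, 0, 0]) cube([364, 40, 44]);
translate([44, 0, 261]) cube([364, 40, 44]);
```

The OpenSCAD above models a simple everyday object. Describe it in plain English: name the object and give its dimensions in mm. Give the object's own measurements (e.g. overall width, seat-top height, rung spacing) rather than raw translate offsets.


A rectangular picture frame lying in the x–z plane (depth along y). The opening is 364 mm wide (x) by 217 mm tall (z), surrounded by a border 44 mm wide on all four sides. The frame is 40 mm deep and is made of two full-height vertical stiles with two horizontal rails fitted between them.


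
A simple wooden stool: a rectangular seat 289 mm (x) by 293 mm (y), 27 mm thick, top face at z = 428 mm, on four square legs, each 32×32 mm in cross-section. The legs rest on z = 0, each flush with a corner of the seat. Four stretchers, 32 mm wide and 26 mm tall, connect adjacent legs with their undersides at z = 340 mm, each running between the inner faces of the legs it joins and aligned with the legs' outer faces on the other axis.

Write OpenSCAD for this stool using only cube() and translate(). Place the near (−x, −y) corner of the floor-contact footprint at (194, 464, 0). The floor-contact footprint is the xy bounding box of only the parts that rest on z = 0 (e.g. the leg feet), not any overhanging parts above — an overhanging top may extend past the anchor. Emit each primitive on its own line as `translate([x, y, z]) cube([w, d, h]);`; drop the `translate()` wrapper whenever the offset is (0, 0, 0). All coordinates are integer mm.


translate([194, 464, 401]) cube([289, 293, 27]);
translate([194, 464, 0]) cube([32, 32, 401]);
translate([451, 464, 0]) cube([32, 32, 401]);
translate([194, 725, 0]) cube([32, 32, 401]);
translate([451, 725, 0]) cube([32, 32, 401]);
translate([226, 464, 340]) cube([225, 32, 26]);
translate([226, 725, 340]) cube([225, 32, 26]);
translate([194, 496, 340]) cube([32, 229, 26]);
translate([451, 496, 340]) cube([32, 229, 26]);


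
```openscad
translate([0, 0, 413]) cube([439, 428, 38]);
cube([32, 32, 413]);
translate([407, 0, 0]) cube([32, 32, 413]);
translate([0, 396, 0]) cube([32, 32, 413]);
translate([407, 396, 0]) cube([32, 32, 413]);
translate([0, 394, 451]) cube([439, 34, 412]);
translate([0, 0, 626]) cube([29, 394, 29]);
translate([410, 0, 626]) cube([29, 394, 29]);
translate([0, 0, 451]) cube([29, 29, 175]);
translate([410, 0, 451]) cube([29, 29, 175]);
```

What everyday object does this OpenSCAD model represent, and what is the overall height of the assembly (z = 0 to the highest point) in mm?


A chair. The overall height is 863 mm.

A slab on four corner posts with a tall panel at the back — a chair. The seat slab sits at z = 413 with thickness 38, and the 412 mm backrest starts at the seat top, so the overall height is 413 + 38 + 412 = 863 mm.


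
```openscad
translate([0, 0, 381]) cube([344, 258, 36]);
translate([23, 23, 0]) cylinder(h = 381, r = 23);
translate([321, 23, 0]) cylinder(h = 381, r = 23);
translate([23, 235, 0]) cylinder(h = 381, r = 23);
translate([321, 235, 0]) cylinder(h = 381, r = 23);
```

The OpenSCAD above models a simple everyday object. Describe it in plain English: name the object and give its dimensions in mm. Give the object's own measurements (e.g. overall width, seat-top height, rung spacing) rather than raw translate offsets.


A four-legged stool. The seat is a 344×258×36 mm slab whose top surface is at z = 417 mm; four round legs, each 46 mm in diameter, run from the floor (z = 0) to the underside of the seat, each leg's axis is inset half a diameter from the nearest pair of seat edges (so the leg's bounding box is flush with the corner).


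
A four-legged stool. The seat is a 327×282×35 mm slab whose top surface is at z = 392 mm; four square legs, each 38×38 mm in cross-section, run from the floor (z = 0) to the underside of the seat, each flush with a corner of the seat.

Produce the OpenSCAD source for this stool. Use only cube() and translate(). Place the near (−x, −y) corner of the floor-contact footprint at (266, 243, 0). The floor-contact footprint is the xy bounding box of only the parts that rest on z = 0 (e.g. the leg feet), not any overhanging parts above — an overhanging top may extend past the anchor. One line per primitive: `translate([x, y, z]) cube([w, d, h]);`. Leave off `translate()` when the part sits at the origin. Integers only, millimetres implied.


translate([266, 243, 357]) cube([327, 282, 35]);
translate([266, 243, 0]) cube([38, 38, 357]);
translate([555, 243, 0]) cube([38, 38, 357]);
translate([266, 487, 0]) cube([38, 38, 357]);
translate([555, 487, 0]) cube([38, 38, 357]);


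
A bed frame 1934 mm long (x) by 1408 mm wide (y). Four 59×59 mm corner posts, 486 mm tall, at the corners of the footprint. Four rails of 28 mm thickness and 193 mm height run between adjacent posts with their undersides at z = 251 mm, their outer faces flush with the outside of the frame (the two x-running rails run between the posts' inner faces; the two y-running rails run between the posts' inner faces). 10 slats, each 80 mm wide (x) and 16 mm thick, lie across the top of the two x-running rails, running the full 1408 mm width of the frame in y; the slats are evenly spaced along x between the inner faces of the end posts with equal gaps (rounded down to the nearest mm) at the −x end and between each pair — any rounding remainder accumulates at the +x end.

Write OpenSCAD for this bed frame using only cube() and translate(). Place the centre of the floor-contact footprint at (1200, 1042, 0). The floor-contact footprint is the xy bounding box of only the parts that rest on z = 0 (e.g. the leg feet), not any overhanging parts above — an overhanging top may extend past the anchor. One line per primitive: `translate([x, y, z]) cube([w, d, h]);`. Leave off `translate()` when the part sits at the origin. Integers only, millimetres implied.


translate([233, 338, 0]) cube([59, 59, 486]);
translate([233, 1687, 0]) cube([59, 59, 486]);
translate([2108, 338, 0]) cube([59, 59, 486]);
translate([2108, 1687, 0]) cube([59, 59, 486]);
translate([292, 338, 251]) cube([1816, 28, 193]);
translate([292, 1718, 251]) cube([1816, 28, 193]);
translate([233, 397, 251]) cube([28, 1290, 193]);
translate([2139, 397, 251]) cube([28, 1290, 193]);
translate([384, 338, 444]) cube([80, 1408, 16]);
translate([556, 338, 444]) cube([80, 1408, 16]);
translate([728, 338, 444]) cube([80, 1408, 16]);
translate([900, 338, 444]) cube([80, 1408, 16]);
translate([1072, 338, 444]) cube([80, 1408, 16]);
translate([1244, 338, 444]) cube([80, 1408, 16]);
translate([1416, 338, 444]) cube([80, 1408, 16]);
translate([1588, 338, 444]) cube([80, 1408, 16]);
translate([1760, 338, 444]) cube([80, 1408, 16]);
translate([1932, 338, 444]) cube([80, 1408, 16]);


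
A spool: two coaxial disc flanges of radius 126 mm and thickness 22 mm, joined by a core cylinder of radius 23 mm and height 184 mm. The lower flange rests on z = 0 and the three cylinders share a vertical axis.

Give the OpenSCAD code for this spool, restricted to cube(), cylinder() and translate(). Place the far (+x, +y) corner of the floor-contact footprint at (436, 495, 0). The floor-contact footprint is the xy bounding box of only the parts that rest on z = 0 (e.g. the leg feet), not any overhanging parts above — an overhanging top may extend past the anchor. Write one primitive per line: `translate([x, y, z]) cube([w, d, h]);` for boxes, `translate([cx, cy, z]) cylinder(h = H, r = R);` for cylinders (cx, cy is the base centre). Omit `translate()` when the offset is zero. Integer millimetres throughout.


translate([310, 369, 0]) cylinder(h = 22, r = 126);
translate([310, 369, 22]) cylinder(h = 184, r = 23);
translate([310, 369, 206]) cylinder(h = 22, r = 126);


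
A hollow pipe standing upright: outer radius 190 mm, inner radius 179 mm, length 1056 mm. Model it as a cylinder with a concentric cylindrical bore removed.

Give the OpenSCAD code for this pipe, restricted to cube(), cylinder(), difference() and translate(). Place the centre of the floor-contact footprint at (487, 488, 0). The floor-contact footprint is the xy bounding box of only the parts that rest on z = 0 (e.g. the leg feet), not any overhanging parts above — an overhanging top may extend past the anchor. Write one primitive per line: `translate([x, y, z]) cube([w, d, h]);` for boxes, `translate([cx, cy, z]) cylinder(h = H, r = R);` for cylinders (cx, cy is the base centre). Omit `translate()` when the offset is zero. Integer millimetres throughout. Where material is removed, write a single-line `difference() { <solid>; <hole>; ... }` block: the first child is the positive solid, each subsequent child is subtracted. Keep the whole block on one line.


difference() { translate([487, 488, 0]) cylinder(h = 1056, r = 190); translate([487, 488, 0]) cylinder(h = 1056, r = 179); }


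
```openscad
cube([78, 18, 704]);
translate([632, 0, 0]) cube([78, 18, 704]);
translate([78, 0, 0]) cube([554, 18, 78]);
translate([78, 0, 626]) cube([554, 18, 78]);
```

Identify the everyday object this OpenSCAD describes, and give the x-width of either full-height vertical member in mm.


A picture frame. The border width is 78 mm.

Four thin pieces enclosing a rectangular opening — a picture frame. The two full-height stiles are 704 mm tall; the top rail sits at z = 626 and is 78 mm tall, so the border above the opening is 704 − 626 = 78 mm, matching the stile x-width.


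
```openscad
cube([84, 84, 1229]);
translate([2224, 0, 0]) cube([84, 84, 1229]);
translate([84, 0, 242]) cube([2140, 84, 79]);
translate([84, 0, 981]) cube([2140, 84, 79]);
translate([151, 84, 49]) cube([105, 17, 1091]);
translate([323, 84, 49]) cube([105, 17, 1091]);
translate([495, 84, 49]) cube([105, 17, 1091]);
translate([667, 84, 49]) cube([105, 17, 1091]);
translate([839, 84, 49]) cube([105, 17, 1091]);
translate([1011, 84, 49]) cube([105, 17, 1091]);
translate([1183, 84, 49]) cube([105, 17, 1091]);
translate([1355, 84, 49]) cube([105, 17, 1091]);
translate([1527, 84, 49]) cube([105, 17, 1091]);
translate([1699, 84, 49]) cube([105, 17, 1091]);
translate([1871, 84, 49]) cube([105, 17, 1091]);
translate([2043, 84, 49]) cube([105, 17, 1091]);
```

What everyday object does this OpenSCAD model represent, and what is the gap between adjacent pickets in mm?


A fence section. The picket gap is 67 mm.

Two posts, two rails, 12 pickets — a fence section. Span 2140 mm holds 12 pickets of 105 mm with 13 equal gaps: ⌊(2140 − 12·105) / 13⌋ = 67 mm.


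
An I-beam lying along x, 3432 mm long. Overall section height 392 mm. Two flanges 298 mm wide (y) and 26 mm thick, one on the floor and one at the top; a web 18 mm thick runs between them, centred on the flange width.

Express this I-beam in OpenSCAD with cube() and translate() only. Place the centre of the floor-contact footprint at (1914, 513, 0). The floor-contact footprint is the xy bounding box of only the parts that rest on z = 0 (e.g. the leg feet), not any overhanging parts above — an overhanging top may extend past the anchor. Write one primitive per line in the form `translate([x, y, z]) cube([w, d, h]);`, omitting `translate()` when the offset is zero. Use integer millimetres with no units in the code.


translate([198, 364, 0]) cube([3432, 298, 26]);
translate([198, 504, 26]) cube([3432, 18, 340]);
translate([198, 364, 366]) cube([3432, 298, 26]);


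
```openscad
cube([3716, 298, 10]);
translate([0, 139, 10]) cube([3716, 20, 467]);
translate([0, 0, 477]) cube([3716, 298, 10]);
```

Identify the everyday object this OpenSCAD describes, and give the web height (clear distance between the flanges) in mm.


An I-beam. The web height is 467 mm.

Two wide flanges with a thin centred web — an I-beam. Overall 487 mm minus two 10 mm flanges gives a web of 487 − 2·10 = 467 mm.


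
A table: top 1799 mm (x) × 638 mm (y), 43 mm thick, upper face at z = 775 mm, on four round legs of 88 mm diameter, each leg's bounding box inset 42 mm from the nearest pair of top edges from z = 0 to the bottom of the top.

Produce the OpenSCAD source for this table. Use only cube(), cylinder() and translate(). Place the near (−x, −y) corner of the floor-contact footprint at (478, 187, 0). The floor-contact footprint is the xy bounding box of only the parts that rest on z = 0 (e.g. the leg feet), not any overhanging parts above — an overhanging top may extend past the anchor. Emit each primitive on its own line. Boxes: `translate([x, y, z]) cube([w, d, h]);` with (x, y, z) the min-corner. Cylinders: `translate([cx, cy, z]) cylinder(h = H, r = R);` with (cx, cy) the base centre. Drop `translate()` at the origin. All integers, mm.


translate([436, 145, 732]) cube([1799, 638, 43]);
translate([522, 231, 0]) cylinder(h = 732, r = 44);
translate([2149, 231, 0]) cylinder(h = 732, r = 44);
translate([522, 697, 0]) cylinder(h = 732, r = 44);
translate([2149, 697, 0]) cylinder(h = 732, r = 44);


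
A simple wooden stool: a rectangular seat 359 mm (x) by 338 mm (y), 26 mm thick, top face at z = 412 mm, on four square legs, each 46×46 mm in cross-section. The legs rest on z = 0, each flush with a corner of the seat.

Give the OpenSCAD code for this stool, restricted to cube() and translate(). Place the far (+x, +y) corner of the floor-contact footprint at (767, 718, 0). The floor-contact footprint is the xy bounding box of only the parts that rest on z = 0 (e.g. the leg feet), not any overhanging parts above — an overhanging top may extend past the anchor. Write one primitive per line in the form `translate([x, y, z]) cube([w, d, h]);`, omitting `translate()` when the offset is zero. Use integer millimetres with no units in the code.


translate([408, 380, 386]) cube([359, 338, 26]);
translate([408, 380, 0]) cube([46, 46, 386]);
translate([721, 380, 0]) cube([46, 46, 386]);
translate([408, 672, 0]) cube([46, 46, 386]);
translate([721, 672, 0]) cube([46, 46, 386]);


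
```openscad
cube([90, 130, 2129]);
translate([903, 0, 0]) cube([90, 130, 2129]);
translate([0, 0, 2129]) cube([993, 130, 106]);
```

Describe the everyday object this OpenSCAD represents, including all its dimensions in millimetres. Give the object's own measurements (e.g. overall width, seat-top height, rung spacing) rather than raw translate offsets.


A door frame. The clear opening is 813 mm wide and 2129 mm high. Two 90 mm wide jambs, 130 mm deep, stand either side of the opening from the floor to the top of the opening. A 106 mm thick head sits across the top of both jambs, spanning the full outside width of the frame.


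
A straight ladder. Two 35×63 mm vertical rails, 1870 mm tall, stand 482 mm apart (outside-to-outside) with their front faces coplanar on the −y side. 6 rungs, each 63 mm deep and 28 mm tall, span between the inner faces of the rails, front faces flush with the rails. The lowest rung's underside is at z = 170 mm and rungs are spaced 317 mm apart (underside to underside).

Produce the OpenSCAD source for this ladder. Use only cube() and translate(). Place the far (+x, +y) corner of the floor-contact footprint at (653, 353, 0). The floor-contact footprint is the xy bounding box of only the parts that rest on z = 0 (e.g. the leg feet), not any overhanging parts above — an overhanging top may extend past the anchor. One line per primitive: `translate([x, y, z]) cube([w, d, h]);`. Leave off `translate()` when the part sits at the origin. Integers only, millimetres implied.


translate([171, 290, 0]) cube([35, 63, 1870]);
translate([618, 290, 0]) cube([35, 63, 1870]);
translate([206, 290, 170]) cube([412, 63, 28]);
translate([206, 290, 487]) cube([412, 63, 28]);
translate([206, 290, 804]) cube([412, 63, 28]);
translate([206, 290, 1121]) cube([412, 63, 28]);
translate([206, 290, 1438]) cube([412, 63, 28]);
translate([206, 290, 1755]) cube([412, 63, 28]);


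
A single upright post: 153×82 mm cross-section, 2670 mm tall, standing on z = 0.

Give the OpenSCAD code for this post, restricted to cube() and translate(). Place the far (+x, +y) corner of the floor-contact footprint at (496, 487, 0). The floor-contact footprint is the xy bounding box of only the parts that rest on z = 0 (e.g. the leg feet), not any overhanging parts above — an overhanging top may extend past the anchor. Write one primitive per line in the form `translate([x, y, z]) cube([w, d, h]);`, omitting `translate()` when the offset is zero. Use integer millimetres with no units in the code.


translate([343, 405, 0]) cube([153, 82, 2670]);


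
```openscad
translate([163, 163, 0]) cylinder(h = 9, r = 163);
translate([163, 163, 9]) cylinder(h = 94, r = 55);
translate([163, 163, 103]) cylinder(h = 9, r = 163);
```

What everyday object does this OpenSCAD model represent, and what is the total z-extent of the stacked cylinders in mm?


A spool. The overall height is 112 mm.

Three coaxial cylinders, large–small–large — a spool. Two 9 mm flanges and a 94 mm core give 9 + 94 + 9 = 112 mm.


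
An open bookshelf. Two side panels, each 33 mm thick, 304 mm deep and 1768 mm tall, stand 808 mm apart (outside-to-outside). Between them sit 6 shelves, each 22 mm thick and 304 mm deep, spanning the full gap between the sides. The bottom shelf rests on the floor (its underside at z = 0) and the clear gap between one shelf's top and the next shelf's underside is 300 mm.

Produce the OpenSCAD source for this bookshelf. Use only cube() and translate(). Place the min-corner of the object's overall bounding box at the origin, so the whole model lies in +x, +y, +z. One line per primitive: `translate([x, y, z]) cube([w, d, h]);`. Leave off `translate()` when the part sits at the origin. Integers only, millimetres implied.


cube([33, 304, 1768]);
translate([775, 0, 0]) cube([33, 304, 1768]);
translate([33, 0, 0]) cube([742, 304, 22]);
translate([33, 0, 322]) cube([742, 304, 22]);
translate([33, 0, 644]) cube([742, 304, 22]);
translate([33, 0, 966]) cube([742, 304, 22]);
translate([33, 0, 1288]) cube([742, 304, 22]);
translate([33, 0, 1610]) cube([742, 304, 22]);


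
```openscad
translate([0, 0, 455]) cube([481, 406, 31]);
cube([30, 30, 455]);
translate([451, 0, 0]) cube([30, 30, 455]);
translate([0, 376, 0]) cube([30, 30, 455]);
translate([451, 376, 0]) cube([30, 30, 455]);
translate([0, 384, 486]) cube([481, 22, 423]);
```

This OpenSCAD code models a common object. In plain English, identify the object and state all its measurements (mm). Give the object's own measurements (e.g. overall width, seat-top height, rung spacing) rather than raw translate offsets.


A chair. The seat is a 481×406×31 mm slab with its top at z = 486 mm, on four 30×30 mm corner legs (flush with the seat edges, standing on z = 0). A flat backrest 22 mm thick, 423 mm tall, spans the full seat width and rises from the seat top along its +y edge, rear face flush with the rear of the seat.


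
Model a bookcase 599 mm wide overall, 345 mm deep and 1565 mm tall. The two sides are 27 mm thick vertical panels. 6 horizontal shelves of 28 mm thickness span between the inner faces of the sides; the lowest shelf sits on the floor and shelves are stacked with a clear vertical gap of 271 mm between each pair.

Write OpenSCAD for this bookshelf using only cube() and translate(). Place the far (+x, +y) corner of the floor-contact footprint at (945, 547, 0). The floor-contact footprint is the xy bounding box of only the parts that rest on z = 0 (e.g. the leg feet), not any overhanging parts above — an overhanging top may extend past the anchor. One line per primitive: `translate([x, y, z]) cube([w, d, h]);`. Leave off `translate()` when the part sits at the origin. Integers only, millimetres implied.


translate([346, 202, 0]) cube([27, 345, 1565]);
translate([918, 202, 0]) cube([27, 345, 1565]);
translate([373, 202, 0]) cube([545, 345, 28]);
translate([373, 202, 299]) cube([545, 345, 28]);
translate([373, 202, 598]) cube([545, 345, 28]);
translate([373, 202, 897]) cube([545, 345, 28]);
translate([373, 202, 1196]) cube([545, 345, 28]);
translate([373, 202, 1495]) cube([545, 345, 28]);


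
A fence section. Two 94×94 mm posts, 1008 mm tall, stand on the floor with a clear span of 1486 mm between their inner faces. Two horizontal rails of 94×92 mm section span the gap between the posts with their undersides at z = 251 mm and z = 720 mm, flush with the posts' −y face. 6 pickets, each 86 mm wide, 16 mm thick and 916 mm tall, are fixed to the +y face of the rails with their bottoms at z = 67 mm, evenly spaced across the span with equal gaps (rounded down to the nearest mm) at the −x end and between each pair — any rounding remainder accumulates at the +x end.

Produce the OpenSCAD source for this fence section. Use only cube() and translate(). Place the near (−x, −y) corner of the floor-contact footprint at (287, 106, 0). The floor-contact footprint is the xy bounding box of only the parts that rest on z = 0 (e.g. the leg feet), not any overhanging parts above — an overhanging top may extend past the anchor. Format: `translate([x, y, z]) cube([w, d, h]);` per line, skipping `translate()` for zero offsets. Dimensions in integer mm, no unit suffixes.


translate([287, 106, 0]) cube([94, 94, 1008]);
translate([1867, 106, 0]) cube([94, 94, 1008]);
translate([381, 106, 251]) cube([1486, 94, 92]);
translate([381, 106, 720]) cube([1486, 94, 92]);
translate([519, 200, 67]) cube([86, 16, 916]);
translate([743, 200, 67]) cube([86, 16, 916]);
translate([967, 200, 67]) cube([86, 16, 916]);
translate([1191, 200, 67]) cube([86, 16, 916]);
translate([1415, 200, 67]) cube([86, 16, 916]);
translate([1639, 200, 67]) cube([86, 16, 916]);
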